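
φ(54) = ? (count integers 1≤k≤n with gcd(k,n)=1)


Factor n: 54 = 2 × 3^3
φ(n) = n · ∏(1 - 1/p) over distinct primes p | n
φ(54) = 54 · (1 - 1/2) · (1 - 1/3) = 18

φ(54) = 18


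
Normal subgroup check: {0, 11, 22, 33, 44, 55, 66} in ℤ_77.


H = {0, 11, 22, 33, 44, 55, 66} in ℤ_77
ℤ_77 is abelian; every subgroup of an abelian group is normal

Yes, normal subgroup


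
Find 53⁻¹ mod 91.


Use the extended Euclidean algorithm to write 1 = 53·s + 91·t; then s mod 91 is the inverse.
Euclidean algorithm:
  53 = 0·91 + 53
  91 = 1·53 + 38
  53 = 1·38 + 15
  38 = 2·15 + 8
  15 = 1·8 + 7
  8 = 1·7 + 1
  7 = 7·1 + 0
gcd(53,91) = 1
Back-substitution gives: 53·(-12) + 91·(7) = 1
So 53⁻¹ ≡ -12 ≡ 79 (mod 91)
Check: 53 × 79 = 4187 ≡ 1 (mod 91) ✓

53⁻¹ ≡ 79 (mod 91)


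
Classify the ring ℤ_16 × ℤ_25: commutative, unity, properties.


Direct product ring; commutative with unity (1,1); but (1,0)·(0,1) = (0,0) gives zero divisors, so not an integral domain
Commutative: Yes
Integral domain: No
Has unity: Yes

ℤ_16 × ℤ_25: Commutative=Yes, Unity=Yes


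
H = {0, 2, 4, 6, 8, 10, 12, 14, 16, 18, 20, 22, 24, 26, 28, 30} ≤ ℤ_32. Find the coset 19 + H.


19 + H = {19 + h (mod 32) : h ∈ H}
19+0=19, 19+2=21, 19+4=23, 19+6=25, 19+8=27, 19+10=29, 19+12=31, 19+14=1, 19+16=3, 19+18=5, 19+20=7, 19+22=9, 19+24=11, 19+26=13, 19+28=15, 19+30=17
19 + H = {1, 3, 5, 7, 9, 11, 13, 15, 17, 19, 21, 23, 25, 27, 29, 31} = 1 + H

19 + H = {1, 3, 5, 7, 9, 11, 13, 15, 17, 19, 21, 23, 25, 27, 29, 31}


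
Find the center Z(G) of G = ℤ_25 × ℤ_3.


Z(G) = {g ∈ G | gx = xg for all x ∈ G}
Direct product of abelian groups is abelian, so Z(G) = G

Z(ℤ_25 × ℤ_3) = ℤ_25 × ℤ_3


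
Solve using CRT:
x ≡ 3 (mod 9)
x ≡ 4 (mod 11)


m₁ = 9, m₂ = 11, gcd = 1, so CRT applies. M = m₁·m₂ = 99
Let M₁ = M/m₁ = 11, M₂ = M/m₂ = 9
Find y₁ ≡ M₁⁻¹ (mod m₁): 11⁻¹ ≡ 5 (mod 9)
Find y₂ ≡ M₂⁻¹ (mod m₂): 9⁻¹ ≡ 5 (mod 11)
x = a₁·M₁·y₁ + a₂·M₂·y₂ = 3·11·5 + 4·9·5 = 345
Reduce mod 99: x ≡ 48
Check: 48 mod 9 = 3 ✓, 48 mod 11 = 4 ✓

x ≡ 48 (mod 99)


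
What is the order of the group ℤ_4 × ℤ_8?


|A × B| = |A| · |B|
|ℤ_4 × ℤ_8| = 4 × 8 = 32

|ℤ_4 × ℤ_8| = 32


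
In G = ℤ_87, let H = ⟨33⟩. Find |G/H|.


|⟨33⟩| = n / gcd(33, 87) = 87 / 3 = 29
H is normal (ℤ_87 is abelian).
|G/H| = |G| / |H| = 87 / 29 = 3

|G/H| = 3


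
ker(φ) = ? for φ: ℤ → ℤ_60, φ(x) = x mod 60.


Kernel = preimage of identity
ker(φ) = {x ∈ ℤ : x ≡ 0 (mod 60)} = 60ℤ = {0, ±60, ±120, ...}

ker(φ) = 60ℤ


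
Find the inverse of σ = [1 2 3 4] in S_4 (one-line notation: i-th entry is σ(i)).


To find σ⁻¹, swap domain and range:
σ(1) = 1 → σ⁻¹(1) = 1
σ(2) = 2 → σ⁻¹(2) = 2
σ(3) = 3 → σ⁻¹(3) = 3
σ(4) = 4 → σ⁻¹(4) = 4

σ⁻¹ = [1 2 3 4]


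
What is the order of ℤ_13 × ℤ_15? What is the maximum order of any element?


|ℤ_13 × ℤ_15| = 13 × 15 = 195
Max element order = lcm(13,15) = 195
Cyclic? Yes (gcd=1)

|ℤ_13×ℤ_15| = 195, max element order = 195


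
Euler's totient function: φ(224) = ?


Factor n: 224 = 2^5 × 7
φ(n) = n · ∏(1 - 1/p) over distinct primes p | n
φ(224) = 224 · (1 - 1/2) · (1 - 1/7) = 96

φ(224) = 96


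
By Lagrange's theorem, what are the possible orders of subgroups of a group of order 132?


Lagrange's theorem: |H| divides |G|
|G| = 132
Divisors of 132: 1, 2, 3, 4, 6, 11, 12, 22, 33, 44, 66, 132

Possible subgroup orders: {1, 2, 3, 4, 6, 11, 12, 22, 33, 44, 66, 132}


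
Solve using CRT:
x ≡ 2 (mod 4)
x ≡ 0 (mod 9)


m₁ = 4, m₂ = 9, gcd = 1, so CRT applies. M = m₁·m₂ = 36
Let M₁ = M/m₁ = 9, M₂ = M/m₂ = 4
Find y₁ ≡ M₁⁻¹ (mod m₁): 9⁻¹ ≡ 1 (mod 4)
Find y₂ ≡ M₂⁻¹ (mod m₂): 4⁻¹ ≡ 7 (mod 9)
x = a₁·M₁·y₁ + a₂·M₂·y₂ = 2·9·1 + 0·4·7 = 18
Reduce mod 36: x ≡ 18
Check: 18 mod 4 = 2 ✓, 18 mod 9 = 0 ✓

x ≡ 18 (mod 36)


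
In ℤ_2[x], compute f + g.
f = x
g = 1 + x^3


Add coefficients mod 2:
x^0: 0 + 1 = 1 (mod 2)
x^1: 1 + 0 = 1 (mod 2)
x^2: 0 + 0 = 0 (mod 2)
x^3: 0 + 1 = 1 (mod 2)
Result: 1 + x + x^3

f + g = 1 + x + x^3


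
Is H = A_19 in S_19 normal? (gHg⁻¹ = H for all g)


H = A_19 in S_19
A_19 has index 2 in S_19, and every subgroup of index 2 is normal

Yes, normal subgroup


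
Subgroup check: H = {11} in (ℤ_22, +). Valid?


Subgroup test for H = {11} in (ℤ_22, +):
(1) 0 ∈ H? No
(2) Closure: for all a,b ∈ H, (a+b) mod 22 ∈ H? No  [counterexample: 11 + 11 = 0 ∉ H]
(3) Inverses: for all a ∈ H, -a mod 22 ∈ H? Yes

No, H is not a subgroup of ℤ_22


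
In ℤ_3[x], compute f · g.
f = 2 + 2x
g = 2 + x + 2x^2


Expand and collect like terms; reduce coefficients mod 3:
x^0: 2·2 = 4 ≡ 1 (mod 3)
x^1: 2·1 + 2·2 = 6 ≡ 0 (mod 3)
x^2: 2·2 + 2·1 = 6 ≡ 0 (mod 3)
x^3: 2·2 = 4 ≡ 1 (mod 3)
Result: 1 + x^3

f · g = 1 + x^3


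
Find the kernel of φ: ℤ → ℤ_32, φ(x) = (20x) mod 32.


Kernel = preimage of identity
ker(φ) = {x ∈ ℤ : 20x ≡ 0 (mod 32)}. gcd(20,32) = 4, so 20x ≡ 0 (mod 32) ⟺ x ≡ 0 (mod 32/4 = 8). Hence ker(φ) = 8ℤ

ker(φ) = 8ℤ


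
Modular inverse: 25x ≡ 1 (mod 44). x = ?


Use the extended Euclidean algorithm to write 1 = 25·s + 44·t; then s mod 44 is the inverse.
Euclidean algorithm:
  25 = 0·44 + 25
  44 = 1·25 + 19
  25 = 1·19 + 6
  19 = 3·6 + 1
  6 = 6·1 + 0
gcd(25,44) = 1
Back-substitution gives: 25·(-7) + 44·(4) = 1
So 25⁻¹ ≡ -7 ≡ 37 (mod 44)
Check: 25 × 37 = 925 ≡ 1 (mod 44) ✓

25⁻¹ ≡ 37 (mod 44)


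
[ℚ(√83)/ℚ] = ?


√83 has minimal polynomial x² - 83 (irreducible over ℚ since 83 is squarefree)

[ℚ(√83)/ℚ] = 2


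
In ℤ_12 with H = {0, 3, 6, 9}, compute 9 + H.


9 + H = {9 + h (mod 12) : h ∈ H}
9+0=9, 9+3=0, 9+6=3, 9+9=6
9 + H = {0, 3, 6, 9} = 0 + H

9 + H = {0, 3, 6, 9}


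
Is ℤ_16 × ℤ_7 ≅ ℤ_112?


Comparing ℤ_16 × ℤ_7 and ℤ_112:
gcd(16,7) = 1, so ℤ_16 × ℤ_7 ≅ ℤ_112 (CRT)

Yes, ℤ_16 × ℤ_7 ≅ ℤ_112


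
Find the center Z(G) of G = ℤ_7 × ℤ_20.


Z(G) = {g ∈ G | gx = xg for all x ∈ G}
Direct product of abelian groups is abelian, so Z(G) = G

Z(ℤ_7 × ℤ_20) = ℤ_7 × ℤ_20


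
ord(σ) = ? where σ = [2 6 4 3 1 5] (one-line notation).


Cycle decomposition: (1 2 6 5) (3 4)
Cycle lengths: 4, 2
Order = lcm(4, 2) = 4

ord(σ) = 4


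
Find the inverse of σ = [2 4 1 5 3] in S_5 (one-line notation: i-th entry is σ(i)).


To find σ⁻¹, swap domain and range:
σ(1) = 2 → σ⁻¹(2) = 1
σ(2) = 4 → σ⁻¹(4) = 2
σ(3) = 1 → σ⁻¹(1) = 3
σ(4) = 5 → σ⁻¹(5) = 4
σ(5) = 3 → σ⁻¹(3) = 5

σ⁻¹ = [3 1 5 2 4]


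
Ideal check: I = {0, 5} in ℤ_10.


Check ideal conditions for I = {0, 5} in ℤ_10:
(1) I is an additive subgroup? Yes
(2) For r ∈ ℤ_10 and a ∈ I: r·a ∈ I? Yes

Yes, I is an ideal of ℤ_10


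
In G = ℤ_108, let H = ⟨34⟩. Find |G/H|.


|⟨34⟩| = n / gcd(34, 108) = 108 / 2 = 54
H is normal (ℤ_108 is abelian).
|G/H| = |G| / |H| = 108 / 54 = 2

|G/H| = 2


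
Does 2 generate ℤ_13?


g generates ℤ_n iff gcd(g, n) = 1
gcd(2, 13) = 1
Since gcd = 1, 2 is a generator.

Yes, 2 generates ℤ_13


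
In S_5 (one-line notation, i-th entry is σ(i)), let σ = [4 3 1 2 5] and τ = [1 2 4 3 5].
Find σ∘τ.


σ∘τ: apply τ first, then σ
1 →τ 1 →σ 4
2 →τ 2 →σ 3
3 →τ 4 →σ 2
4 →τ 3 →σ 1
5 →τ 5 →σ 5

σ∘τ = [4 3 2 1 5]


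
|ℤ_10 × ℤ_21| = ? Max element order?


|ℤ_10 × ℤ_21| = 10 × 21 = 210
Max element order = lcm(10,21) = 210
Cyclic? Yes (gcd=1)

|ℤ_10×ℤ_21| = 210, max element order = 210


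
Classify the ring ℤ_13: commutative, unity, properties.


ℤ_13 is a commutative ring with unity 1; 13 is prime, so ℤ_13 is a field (hence an integral domain)
Commutative: Yes
Integral domain: Yes
Has unity: Yes

ℤ_13: Commutative=Yes, Unity=Yes


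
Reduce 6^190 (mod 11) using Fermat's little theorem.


Fermat's little theorem: if p is prime and gcd(a,p)=1, then a^(p-1) ≡ 1 (mod p)
p = 11 is prime, gcd(6,11) = 1
Reduce exponent: 190 mod 10 = 0
So 6^190 ≡ 6^0 (mod 11)
6^0 = 1

6^190 ≡ 1 (mod 11)


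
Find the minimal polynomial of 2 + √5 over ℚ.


Let α = 2 + √5. Then α - 2 = √5, so (α - 2)² = 5, giving α² - 4α - 1 = 0. Degree 2 and α ∉ ℚ, so this is the minimal polynomial.

Minimal polynomial: x² - 4x - 1


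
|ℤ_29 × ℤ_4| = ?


|A × B| = |A| · |B|
|ℤ_29 × ℤ_4| = 29 × 4 = 116

|ℤ_29 × ℤ_4| = 116


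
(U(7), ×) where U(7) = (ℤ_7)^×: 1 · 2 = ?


Operation: multiplication mod 7
1 · 2 = (a × b) mod 7 with a = 1, b = 2

1 · 2 = 2


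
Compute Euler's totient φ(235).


Factor n: 235 = 5 × 47
φ(n) = n · ∏(1 - 1/p) over distinct primes p | n
φ(235) = 235 · (1 - 1/5) · (1 - 1/47) = 184

φ(235) = 184


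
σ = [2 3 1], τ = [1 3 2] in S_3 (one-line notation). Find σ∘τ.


σ∘τ: apply τ first, then σ
1 →τ 1 →σ 2
2 →τ 3 →σ 1
3 →τ 2 →σ 3

σ∘τ = [2 1 3]


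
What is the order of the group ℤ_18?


ℤ_n has n elements.

|ℤ_18| = 18


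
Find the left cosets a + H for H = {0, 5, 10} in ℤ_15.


H = {0, 5, 10}, |H| = 3
Number of cosets = |G|/|H| = 15/3 = 5
0 + H = {0, 5, 10}
1 + H = {1, 6, 11}
2 + H = {2, 7, 12}
3 + H = {3, 8, 13}
4 + H = {4, 9, 14}

Cosets: 0+H={0,5,10}; 1+H={1,6,11}; 2+H={2,7,12}; 3+H={3,8,13}; 4+H={4,9,14}


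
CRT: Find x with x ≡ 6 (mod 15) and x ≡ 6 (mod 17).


m₁ = 15, m₂ = 17, gcd = 1, so CRT applies. M = m₁·m₂ = 255
Let M₁ = M/m₁ = 17, M₂ = M/m₂ = 15
Find y₁ ≡ M₁⁻¹ (mod m₁): 17⁻¹ ≡ 8 (mod 15)
Find y₂ ≡ M₂⁻¹ (mod m₂): 15⁻¹ ≡ 8 (mod 17)
x = a₁·M₁·y₁ + a₂·M₂·y₂ = 6·17·8 + 6·15·8 = 1536
Reduce mod 255: x ≡ 6
Check: 6 mod 15 = 6 ✓, 6 mod 17 = 6 ✓

x ≡ 6 (mod 255)


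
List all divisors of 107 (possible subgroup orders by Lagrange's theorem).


Lagrange's theorem: |H| divides |G|
|G| = 107
Divisors of 107: 1, 107

Possible subgroup orders: {1, 107}


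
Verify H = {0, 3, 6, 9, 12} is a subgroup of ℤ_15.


Subgroup test for H = {0, 3, 6, 9, 12} in (ℤ_15, +):
(1) 0 ∈ H? Yes
(2) Closure: for all a,b ∈ H, (a+b) mod 15 ∈ H? Yes
(3) Inverses: for all a ∈ H, -a mod 15 ∈ H? Yes

Yes, H is a subgroup of ℤ_15


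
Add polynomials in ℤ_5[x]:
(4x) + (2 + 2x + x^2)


Add coefficients mod 5:
x^0: 0 + 2 = 2 (mod 5)
x^1: 4 + 2 = 1 (mod 5)
x^2: 0 + 1 = 1 (mod 5)
Result: 2 + x + x^2

f + g = 2 + x + x^2


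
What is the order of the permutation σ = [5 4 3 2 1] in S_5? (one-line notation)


Cycle decomposition: (1 5) (2 4)
Cycle lengths: 2, 2
Order = lcm(2, 2) = 2

ord(σ) = 2


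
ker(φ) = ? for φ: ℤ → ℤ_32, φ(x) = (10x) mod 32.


Kernel = preimage of identity
ker(φ) = {x ∈ ℤ : 10x ≡ 0 (mod 32)}. gcd(10,32) = 2, so 10x ≡ 0 (mod 32) ⟺ x ≡ 0 (mod 32/2 = 16). Hence ker(φ) = 16ℤ

ker(φ) = 16ℤ


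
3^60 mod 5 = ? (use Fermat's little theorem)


Fermat's little theorem: if p is prime and gcd(a,p)=1, then a^(p-1) ≡ 1 (mod p)
p = 5 is prime, gcd(3,5) = 1
Reduce exponent: 60 mod 4 = 0
So 3^60 ≡ 3^0 (mod 5)
3^0 = 1

3^60 ≡ 1 (mod 5)


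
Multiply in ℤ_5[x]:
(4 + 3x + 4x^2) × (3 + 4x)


Expand and collect like terms; reduce coefficients mod 5:
x^0: 4·3 = 12 ≡ 2 (mod 5)
x^1: 4·4 + 3·3 = 25 ≡ 0 (mod 5)
x^2: 3·4 + 4·3 = 24 ≡ 4 (mod 5)
x^3: 4·4 = 16 ≡ 1 (mod 5)
Result: 2 + 4x^2 + x^3

f · g = 2 + 4x^2 + x^3


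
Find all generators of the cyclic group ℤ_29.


g generates ℤ_n iff gcd(g,n) = 1
Prime factors of 29: 29
Generators are g ∈ {1,...,28} not divisible by any of these primes.
Generators: {1, 2, 3, 4, 5, 6, 7, 8, 9, 10, 11, 12, 13, 14, 15, 16, 17, 18, 19, 20, 21, 22, 23, 24, 25, 26, 27, 28}
Number of generators = φ(29) = 28

Generators of ℤ_29 = {1, 2, 3, 4, 5, 6, 7, 8, 9, 10, 11, 12, 13, 14, 15, 16, 17, 18, 19, 20, 21, 22, 23, 24, 25, 26, 27, 28}


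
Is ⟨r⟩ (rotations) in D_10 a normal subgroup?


H = ⟨r⟩ (rotations) in D_10
The rotation subgroup ⟨r⟩ has index 2 in D_10, so it is normal

Yes, normal subgroup


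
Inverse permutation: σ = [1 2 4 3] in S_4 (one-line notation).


To find σ⁻¹, swap domain and range:
σ(1) = 1 → σ⁻¹(1) = 1
σ(2) = 2 → σ⁻¹(2) = 2
σ(3) = 4 → σ⁻¹(4) = 3
σ(4) = 3 → σ⁻¹(3) = 4

σ⁻¹ = [1 2 4 3]


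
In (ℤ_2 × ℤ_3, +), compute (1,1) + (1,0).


Operation: componentwise addition mod (2, 3)
(1,1) + (1,0) = ((a₁+b₁) mod 2, (a₂+b₂) mod 3) with a = (1,1), b = (1,0)

(1,1) + (1,0) = (0,1)


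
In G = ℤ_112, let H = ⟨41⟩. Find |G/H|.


|⟨41⟩| = n / gcd(41, 112) = 112 / 1 = 112
H is normal (ℤ_112 is abelian).
|G/H| = |G| / |H| = 112 / 112 = 1

|G/H| = 1


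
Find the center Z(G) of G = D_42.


Z(G) = {g ∈ G | gx = xg for all x ∈ G}
For even n, Z(D_n) = {e, r^(n/2)}: the 180° rotation r^21 commutes with every reflection and rotation

Z(D_42) = {e, r^21}


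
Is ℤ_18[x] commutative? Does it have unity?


ℤ_18 has zero divisors (2·9 ≡ 0), and these lift to constant zero divisors in ℤ_18[x]; so not an integral domain
Commutative: Yes
Integral domain: No
Has unity: Yes

ℤ_18[x]: Commutative=Yes, Unity=Yes


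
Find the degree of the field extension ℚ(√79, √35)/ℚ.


[ℚ(√79,√35):ℚ] = [ℚ(√79,√35):ℚ(√79)]·[ℚ(√79):ℚ] = 2·2 = 4

[ℚ(√79, √35)/ℚ] = 4


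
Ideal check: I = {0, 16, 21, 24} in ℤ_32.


Check ideal conditions for I = {0, 16, 21, 24} in ℤ_32:
(1) I is an additive subgroup? No
(2) For r ∈ ℤ_32 and a ∈ I: r·a ∈ I? No  [counterexample: r=2, a=21, r·a mod 32 = 10 ∉ I]

No, I is not an ideal of ℤ_32


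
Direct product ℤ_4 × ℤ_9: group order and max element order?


|ℤ_4 × ℤ_9| = 4 × 9 = 36
Max element order = lcm(4,9) = 36
Cyclic? Yes (gcd=1)

|ℤ_4×ℤ_9| = 36, max element order = 36


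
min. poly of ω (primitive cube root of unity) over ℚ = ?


ω satisfies x² + x + 1 = 0 (the cyclotomic polynomial Φ₃)

Minimal polynomial: x² + x + 1


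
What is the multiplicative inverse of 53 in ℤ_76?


Use the extended Euclidean algorithm to write 1 = 53·s + 76·t; then s mod 76 is the inverse.
Euclidean algorithm:
  53 = 0·76 + 53
  76 = 1·53 + 23
  53 = 2·23 + 7
  23 = 3·7 + 2
  7 = 3·2 + 1
  2 = 2·1 + 0
gcd(53,76) = 1
Back-substitution gives: 53·(33) + 76·(-23) = 1
So 53⁻¹ ≡ 33 ≡ 33 (mod 76)
Check: 53 × 33 = 1749 ≡ 1 (mod 76) ✓

53⁻¹ ≡ 33 (mod 76)


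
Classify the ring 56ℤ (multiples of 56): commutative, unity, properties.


56ℤ is a commutative ring under +,× but has no multiplicative identity (1 ∉ 56ℤ); it has no zero divisors, but without unity it is not an integral domain
Commutative: Yes
Integral domain: No
Has unity: No

56ℤ (multiples of 56): Commutative=Yes, Unity=No


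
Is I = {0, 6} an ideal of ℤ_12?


Check ideal conditions for I = {0, 6} in ℤ_12:
(1) I is an additive subgroup? Yes
(2) For r ∈ ℤ_12 and a ∈ I: r·a ∈ I? Yes

Yes, I is an ideal of ℤ_12


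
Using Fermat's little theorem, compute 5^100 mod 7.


Fermat's little theorem: if p is prime and gcd(a,p)=1, then a^(p-1) ≡ 1 (mod p)
p = 7 is prime, gcd(5,7) = 1
Reduce exponent: 100 mod 6 = 4
So 5^100 ≡ 5^4 (mod 7)
5^4 mod 7 = 2

5^100 ≡ 2 (mod 7)


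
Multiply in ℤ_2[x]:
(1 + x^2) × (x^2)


Expand and collect like terms; reduce coefficients mod 2:
x^0: 1·0 = 0 ≡ 0 (mod 2)
x^1: 1·0 + 0·0 = 0 ≡ 0 (mod 2)
x^2: 1·1 + 0·0 + 1·0 = 1 ≡ 1 (mod 2)
x^3: 0·1 + 1·0 = 0 ≡ 0 (mod 2)
x^4: 1·1 = 1 ≡ 1 (mod 2)
Result: x^2 + x^4

f · g = x^2 + x^4


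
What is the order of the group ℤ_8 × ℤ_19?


|A × B| = |A| · |B|
|ℤ_8 × ℤ_19| = 8 × 19 = 152

|ℤ_8 × ℤ_19| = 152


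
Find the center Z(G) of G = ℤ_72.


Z(G) = {g ∈ G | gx = xg for all x ∈ G}
ℤ_72 is abelian, so Z(G) = G

Z(ℤ_72) = ℤ_72


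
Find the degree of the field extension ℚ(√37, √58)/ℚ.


[ℚ(√37,√58):ℚ] = [ℚ(√37,√58):ℚ(√37)]·[ℚ(√37):ℚ] = 2·2 = 4

[ℚ(√37, √58)/ℚ] = 4


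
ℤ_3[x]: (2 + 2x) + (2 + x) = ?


Add coefficients mod 3:
x^0: 2 + 2 = 1 (mod 3)
x^1: 2 + 1 = 0 (mod 3)
Result: 1

f + g = 1


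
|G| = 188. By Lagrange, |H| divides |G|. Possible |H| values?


Lagrange's theorem: |H| divides |G|
|G| = 188
Divisors of 188: 1, 2, 4, 47, 94, 188

Possible subgroup orders: {1, 2, 4, 47, 94, 188}


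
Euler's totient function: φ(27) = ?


φ(n) = count of k ∈ {1,...,n} with gcd(k,n)=1
Coprimes to 27: {1, 2, 4, 5, 7, 8, 10, 11, 13, 14, 16, 17, 19, 20, 22, 23, 25, 26}
Count: 18

φ(27) = 18


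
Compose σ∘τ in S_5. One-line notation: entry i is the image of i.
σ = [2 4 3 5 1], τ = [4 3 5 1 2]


σ∘τ: apply τ first, then σ
1 →τ 4 →σ 5
2 →τ 3 →σ 3
3 →τ 5 →σ 1
4 →τ 1 →σ 2
5 →τ 2 →σ 4

σ∘τ = [5 3 1 2 4]


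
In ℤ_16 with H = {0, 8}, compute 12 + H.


12 + H = {12 + h (mod 16) : h ∈ H}
12+0=12, 12+8=4
12 + H = {4, 12} = 4 + H

12 + H = {4, 12}


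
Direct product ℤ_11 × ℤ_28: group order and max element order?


|ℤ_11 × ℤ_28| = 11 × 28 = 308
Max element order = lcm(11,28) = 308
Cyclic? Yes (gcd=1)

|ℤ_11×ℤ_28| = 308, max element order = 308


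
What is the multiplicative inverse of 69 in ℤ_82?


Use the extended Euclidean algorithm to write 1 = 69·s + 82·t; then s mod 82 is the inverse.
Euclidean algorithm:
  69 = 0·82 + 69
  82 = 1·69 + 13
  69 = 5·13 + 4
  13 = 3·4 + 1
  4 = 4·1 + 0
gcd(69,82) = 1
Back-substitution gives: 69·(-19) + 82·(16) = 1
So 69⁻¹ ≡ -19 ≡ 63 (mod 82)
Check: 69 × 63 = 4347 ≡ 1 (mod 82) ✓

69⁻¹ ≡ 63 (mod 82)


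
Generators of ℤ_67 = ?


g generates ℤ_n iff gcd(g,n) = 1
Prime factors of 67: 67
Generators are g ∈ {1,...,66} not divisible by any of these primes.
Generators: {1, 2, 3, 4, 5, 6, 7, 8, 9, 10, 11, 12, 13, 14, 15, 16, 17, 18, 19, 20, 21, 22, 23, 24, 25, 26, 27, 28, 29, 30, 31, 32, 33, 34, 35, 36, 37, 38, 39, 40, 41, 42, 43, 44, 45, 46, 47, 48, 49, 50, 51, 52, 53, 54, 55, 56, 57, 58, 59, 60, 61, 62, 63, 64, 65, 66}
Number of generators = φ(67) = 66

Generators of ℤ_67 = {1, 2, 3, 4, 5, 6, 7, 8, 9, 10, 11, 12, 13, 14, 15, 16, 17, 18, 19, 20, 21, 22, 23, 24, 25, 26, 27, 28, 29, 30, 31, 32, 33, 34, 35, 36, 37, 38, 39, 40, 41, 42, 43, 44, 45, 46, 47, 48, 49, 50, 51, 52, 53, 54, 55, 56, 57, 58, 59, 60, 61, 62, 63, 64, 65, 66}


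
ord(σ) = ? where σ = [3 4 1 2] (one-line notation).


Cycle decomposition: (1 3) (2 4)
Cycle lengths: 2, 2
Order = lcm(2, 2) = 2

ord(σ) = 2


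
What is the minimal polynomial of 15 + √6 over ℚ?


Let α = 15 + √6. Then α - 15 = √6, so (α - 15)² = 6, giving α² - 30α + 219 = 0. Degree 2 and α ∉ ℚ, so this is the minimal polynomial.

Minimal polynomial: x² - 30x + 219


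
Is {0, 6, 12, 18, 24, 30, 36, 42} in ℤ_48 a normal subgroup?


H = {0, 6, 12, 18, 24, 30, 36, 42} in ℤ_48
ℤ_48 is abelian; every subgroup of an abelian group is normal

Yes, normal subgroup


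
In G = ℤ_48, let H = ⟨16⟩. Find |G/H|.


|⟨16⟩| = n / gcd(16, 48) = 48 / 16 = 3
H is normal (ℤ_48 is abelian).
|G/H| = |G| / |H| = 48 / 3 = 16

|G/H| = 16


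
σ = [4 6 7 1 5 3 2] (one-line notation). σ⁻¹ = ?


To find σ⁻¹, swap domain and range:
σ(1) = 4 → σ⁻¹(4) = 1
σ(2) = 6 → σ⁻¹(6) = 2
σ(3) = 7 → σ⁻¹(7) = 3
σ(4) = 1 → σ⁻¹(1) = 4
σ(5) = 5 → σ⁻¹(5) = 5
σ(6) = 3 → σ⁻¹(3) = 6
σ(7) = 2 → σ⁻¹(2) = 7

σ⁻¹ = [4 7 6 1 5 2 3]


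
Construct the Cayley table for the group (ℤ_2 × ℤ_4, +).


Elements: {(0,0), (0,1), (0,2), (0,3), (1,0), (1,1), (1,2), (1,3)}
Operation: componentwise addition mod (2, 4)
Entry (a, b) = ((a₁+b₁) mod 2, (a₂+b₂) mod 4)

Cayley table:
      | (0,0) | (0,1) | (0,2) | (0,3) | (1,0) | (1,1) | (1,2) | (1,3)
(0,0) | (0,0) | (0,1) | (0,2) | (0,3) | (1,0) | (1,1) | (1,2) | (1,3)
(0,1) | (0,1) | (0,2) | (0,3) | (0,0) | (1,1) | (1,2) | (1,3) | (1,0)
(0,2) | (0,2) | (0,3) | (0,0) | (0,1) | (1,2) | (1,3) | (1,0) | (1,1)
(0,3) | (0,3) | (0,0) | (0,1) | (0,2) | (1,3) | (1,0) | (1,1) | (1,2)
(1,0) | (1,0) | (1,1) | (1,2) | (1,3) | (0,0) | (0,1) | (0,2) | (0,3)
(1,1) | (1,1) | (1,2) | (1,3) | (1,0) | (0,1) | (0,2) | (0,3) | (0,0)
(1,2) | (1,2) | (1,3) | (1,0) | (1,1) | (0,2) | (0,3) | (0,0) | (0,1)
(1,3) | (1,3) | (1,0) | (1,1) | (1,2) | (0,3) | (0,0) | (0,1) | (0,2)


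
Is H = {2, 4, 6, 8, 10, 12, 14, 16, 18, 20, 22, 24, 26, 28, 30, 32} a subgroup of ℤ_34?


Subgroup test for H = {2, 4, 6, 8, 10, 12, 14, 16, 18, 20, 22, 24, 26, 28, 30, 32} in (ℤ_34, +):
(1) 0 ∈ H? No
(2) Closure: for all a,b ∈ H, (a+b) mod 34 ∈ H? No  [counterexample: 2 + 32 = 0 ∉ H]
(3) Inverses: for all a ∈ H, -a mod 34 ∈ H? Yes

No, H is not a subgroup of ℤ_34


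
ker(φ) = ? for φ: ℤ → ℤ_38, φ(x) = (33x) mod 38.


Kernel = preimage of identity
ker(φ) = {x ∈ ℤ : 33x ≡ 0 (mod 38)}. gcd(33,38) = 1, so 33x ≡ 0 (mod 38) ⟺ x ≡ 0 (mod 38/1 = 38). Hence ker(φ) = 38ℤ

ker(φ) = 38ℤ


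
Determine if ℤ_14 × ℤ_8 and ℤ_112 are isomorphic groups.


Comparing ℤ_14 × ℤ_8 and ℤ_112:
gcd(14,8) = 2 ≠ 1. Max element order in ℤ_14×ℤ_8 is lcm(14,8) = 56 < 112, so it has no element of order 112

No, ℤ_14 × ℤ_8 ≇ ℤ_112


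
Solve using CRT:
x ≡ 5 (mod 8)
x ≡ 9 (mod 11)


m₁ = 8, m₂ = 11, gcd = 1, so CRT applies. M = m₁·m₂ = 88
Let M₁ = M/m₁ = 11, M₂ = M/m₂ = 8
Find y₁ ≡ M₁⁻¹ (mod m₁): 11⁻¹ ≡ 3 (mod 8)
Find y₂ ≡ M₂⁻¹ (mod m₂): 8⁻¹ ≡ 7 (mod 11)
x = a₁·M₁·y₁ + a₂·M₂·y₂ = 5·11·3 + 9·8·7 = 669
Reduce mod 88: x ≡ 53
Check: 53 mod 8 = 5 ✓, 53 mod 11 = 9 ✓

x ≡ 53 (mod 88)


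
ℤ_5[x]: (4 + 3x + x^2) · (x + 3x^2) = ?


Expand and collect like terms; reduce coefficients mod 5:
x^0: 4·0 = 0 ≡ 0 (mod 5)
x^1: 4·1 + 3·0 = 4 ≡ 4 (mod 5)
x^2: 4·3 + 3·1 + 1·0 = 15 ≡ 0 (mod 5)
x^3: 3·3 + 1·1 = 10 ≡ 0 (mod 5)
x^4: 1·3 = 3 ≡ 3 (mod 5)
Result: 4x + 3x^4

f · g = 4x + 3x^4


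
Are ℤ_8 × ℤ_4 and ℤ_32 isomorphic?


Comparing ℤ_8 × ℤ_4 and ℤ_32:
gcd(8,4) = 4 ≠ 1. Max element order in ℤ_8×ℤ_4 is lcm(8,4) = 8 < 32, so it has no element of order 32

No, ℤ_8 × ℤ_4 ≇ ℤ_32


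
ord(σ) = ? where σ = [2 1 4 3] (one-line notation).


Cycle decomposition: (1 2) (3 4)
Cycle lengths: 2, 2
Order = lcm(2, 2) = 2

ord(σ) = 2


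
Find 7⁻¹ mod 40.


Use the extended Euclidean algorithm to write 1 = 7·s + 40·t; then s mod 40 is the inverse.
Euclidean algorithm:
  7 = 0·40 + 7
  40 = 5·7 + 5
  7 = 1·5 + 2
  5 = 2·2 + 1
  2 = 2·1 + 0
gcd(7,40) = 1
Back-substitution gives: 7·(-17) + 40·(3) = 1
So 7⁻¹ ≡ -17 ≡ 23 (mod 40)
Check: 7 × 23 = 161 ≡ 1 (mod 40) ✓

7⁻¹ ≡ 23 (mod 40)


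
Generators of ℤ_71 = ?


g generates ℤ_n iff gcd(g,n) = 1
Prime factors of 71: 71
Generators are g ∈ {1,...,70} not divisible by any of these primes.
Generators: {1, 2, 3, 4, 5, 6, 7, 8, 9, 10, 11, 12, 13, 14, 15, 16, 17, 18, 19, 20, 21, 22, 23, 24, 25, 26, 27, 28, 29, 30, 31, 32, 33, 34, 35, 36, 37, 38, 39, 40, 41, 42, 43, 44, 45, 46, 47, 48, 49, 50, 51, 52, 53, 54, 55, 56, 57, 58, 59, 60, 61, 62, 63, 64, 65, 66, 67, 68, 69, 70}
Number of generators = φ(71) = 70

Generators of ℤ_71 = {1, 2, 3, 4, 5, 6, 7, 8, 9, 10, 11, 12, 13, 14, 15, 16, 17, 18, 19, 20, 21, 22, 23, 24, 25, 26, 27, 28, 29, 30, 31, 32, 33, 34, 35, 36, 37, 38, 39, 40, 41, 42, 43, 44, 45, 46, 47, 48, 49, 50, 51, 52, 53, 54, 55, 56, 57, 58, 59, 60, 61, 62, 63, 64, 65, 66, 67, 68, 69, 70}


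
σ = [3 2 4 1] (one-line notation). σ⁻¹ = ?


To find σ⁻¹, swap domain and range:
σ(1) = 3 → σ⁻¹(3) = 1
σ(2) = 2 → σ⁻¹(2) = 2
σ(3) = 4 → σ⁻¹(4) = 3
σ(4) = 1 → σ⁻¹(1) = 4

σ⁻¹ = [4 2 1 3]


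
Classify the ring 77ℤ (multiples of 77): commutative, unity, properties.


77ℤ is a commutative ring under +,× but has no multiplicative identity (1 ∉ 77ℤ); it has no zero divisors, but without unity it is not an integral domain
Commutative: Yes
Integral domain: No
Has unity: No

77ℤ (multiples of 77): Commutative=Yes, Unity=No


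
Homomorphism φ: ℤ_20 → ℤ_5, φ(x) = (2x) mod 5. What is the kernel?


Kernel = preimage of identity
ker(φ) = {x ∈ ℤ_20 : 2x ≡ 0 (mod 5)}. Since 5 | 20, φ is well-defined. The kernel is the cyclic subgroup ⟨5⟩ of ℤ_20 (order 4), i.e. {0, 5, 10, 15}

ker(φ) = {0, 5, 10, 15}


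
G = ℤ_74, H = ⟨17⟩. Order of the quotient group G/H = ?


|⟨17⟩| = n / gcd(17, 74) = 74 / 1 = 74
H is normal (ℤ_74 is abelian).
|G/H| = |G| / |H| = 74 / 74 = 1

|G/H| = 1


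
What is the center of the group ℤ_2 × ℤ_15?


Z(G) = {g ∈ G | gx = xg for all x ∈ G}
Direct product of abelian groups is abelian, so Z(G) = G

Z(ℤ_2 × ℤ_15) = ℤ_2 × ℤ_15


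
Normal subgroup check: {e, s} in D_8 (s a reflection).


H = {e, s} in D_8 (s a reflection)
r·s·r⁻¹ = sr⁻² ≠ s for n ≥ 3, so {e, s} is not closed under conjugation

No, not a normal subgroup


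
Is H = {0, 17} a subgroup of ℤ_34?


Subgroup test for H = {0, 17} in (ℤ_34, +):
(1) 0 ∈ H? Yes
(2) Closure: for all a,b ∈ H, (a+b) mod 34 ∈ H? Yes
(3) Inverses: for all a ∈ H, -a mod 34 ∈ H? Yes

Yes, H is a subgroup of ℤ_34


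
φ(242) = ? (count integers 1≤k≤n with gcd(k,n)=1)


Factor n: 242 = 2 × 11^2
φ(n) = n · ∏(1 - 1/p) over distinct primes p | n
φ(242) = 242 · (1 - 1/2) · (1 - 1/11) = 110

φ(242) = 110


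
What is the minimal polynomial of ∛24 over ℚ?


∛24 satisfies x³ - 24 = 0, irreducible over ℚ (no rational root; 24 is not a perfect cube)

Minimal polynomial: x³ - 24


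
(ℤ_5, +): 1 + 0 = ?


Operation: addition mod 5
1 + 0 = (a + b) mod 5 with a = 1, b = 0

1 + 0 = 1


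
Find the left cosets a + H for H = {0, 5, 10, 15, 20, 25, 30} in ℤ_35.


H = {0, 5, 10, 15, 20, 25, 30}, |H| = 7
Number of cosets = |G|/|H| = 35/7 = 5
0 + H = {0, 5, 10, 15, 20, 25, 30}
1 + H = {1, 6, 11, 16, 21, 26, 31}
2 + H = {2, 7, 12, 17, 22, 27, 32}
3 + H = {3, 8, 13, 18, 23, 28, 33}
4 + H = {4, 9, 14, 19, 24, 29, 34}

Cosets: 0+H={0,5,10,15,20,25,30}; 1+H={1,6,11,16,21,26,31}; 2+H={2,7,12,17,22,27,32}; 3+H={3,8,13,18,23,28,33}; 4+H={4,9,14,19,24,29,34}


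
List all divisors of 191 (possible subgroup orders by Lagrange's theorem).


Lagrange's theorem: |H| divides |G|
|G| = 191
Divisors of 191: 1, 191

Possible subgroup orders: {1, 191}


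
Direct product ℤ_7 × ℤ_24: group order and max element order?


|ℤ_7 × ℤ_24| = 7 × 24 = 168
Max element order = lcm(7,24) = 168
Cyclic? Yes (gcd=1)

|ℤ_7×ℤ_24| = 168, max element order = 168


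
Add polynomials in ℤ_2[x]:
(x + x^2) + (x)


Add coefficients mod 2:
x^0: 0 + 0 = 0 (mod 2)
x^1: 1 + 1 = 0 (mod 2)
x^2: 1 + 0 = 1 (mod 2)
Result: x^2

f + g = x^2


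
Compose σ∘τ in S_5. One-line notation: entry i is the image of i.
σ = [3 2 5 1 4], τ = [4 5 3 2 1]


σ∘τ: apply τ first, then σ
1 →τ 4 →σ 1
2 →τ 5 →σ 4
3 →τ 3 →σ 5
4 →τ 2 →σ 2
5 →τ 1 →σ 3

σ∘τ = [1 4 5 2 3]


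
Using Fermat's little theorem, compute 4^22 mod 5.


Fermat's little theorem: if p is prime and gcd(a,p)=1, then a^(p-1) ≡ 1 (mod p)
p = 5 is prime, gcd(4,5) = 1
Reduce exponent: 22 mod 4 = 2
So 4^22 ≡ 4^2 (mod 5)
4^2 mod 5 = 1

4^22 ≡ 1 (mod 5)


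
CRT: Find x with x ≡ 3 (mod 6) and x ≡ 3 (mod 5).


m₁ = 6, m₂ = 5, gcd = 1, so CRT applies. M = m₁·m₂ = 30
Let M₁ = M/m₁ = 5, M₂ = M/m₂ = 6
Find y₁ ≡ M₁⁻¹ (mod m₁): 5⁻¹ ≡ 5 (mod 6)
Find y₂ ≡ M₂⁻¹ (mod m₂): 6⁻¹ ≡ 1 (mod 5)
x = a₁·M₁·y₁ + a₂·M₂·y₂ = 3·5·5 + 3·6·1 = 93
Reduce mod 30: x ≡ 3
Check: 3 mod 6 = 3 ✓, 3 mod 5 = 3 ✓

x ≡ 3 (mod 30)


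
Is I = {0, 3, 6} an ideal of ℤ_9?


Check ideal conditions for I = {0, 3, 6} in ℤ_9:
(1) I is an additive subgroup? Yes
(2) For r ∈ ℤ_9 and a ∈ I: r·a ∈ I? Yes

Yes, I is an ideal of ℤ_9


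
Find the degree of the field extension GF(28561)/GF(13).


GF(28561) = GF(13^4), so the extension degree is 4

[GF(28561)/GF(13)] = 4


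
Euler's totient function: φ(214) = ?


Factor n: 214 = 2 × 107
φ(n) = n · ∏(1 - 1/p) over distinct primes p | n
φ(214) = 214 · (1 - 1/2) · (1 - 1/107) = 106

φ(214) = 106


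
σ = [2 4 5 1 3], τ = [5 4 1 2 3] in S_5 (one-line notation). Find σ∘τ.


σ∘τ: apply τ first, then σ
1 →τ 5 →σ 3
2 →τ 4 →σ 1
3 →τ 1 →σ 2
4 →τ 2 →σ 4
5 →τ 3 →σ 5

σ∘τ = [3 1 2 4 5]


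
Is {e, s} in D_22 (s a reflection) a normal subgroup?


H = {e, s} in D_22 (s a reflection)
r·s·r⁻¹ = sr⁻² ≠ s for n ≥ 3, so {e, s} is not closed under conjugation

No, not a normal subgroup


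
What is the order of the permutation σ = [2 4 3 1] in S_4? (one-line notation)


Cycle decomposition: (1 2 4)
Cycle lengths: 3
Order = lcm(3) = 3

ord(σ) = 3


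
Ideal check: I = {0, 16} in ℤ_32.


Check ideal conditions for I = {0, 16} in ℤ_32:
(1) I is an additive subgroup? Yes
(2) For r ∈ ℤ_32 and a ∈ I: r·a ∈ I? Yes

Yes, I is an ideal of ℤ_32


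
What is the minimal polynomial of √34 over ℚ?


√34 satisfies x² - 34 = 0, irreducible over ℚ since 34 is squarefree

Minimal polynomial: x² - 34


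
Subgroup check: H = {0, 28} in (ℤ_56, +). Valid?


Subgroup test for H = {0, 28} in (ℤ_56, +):
(1) 0 ∈ H? Yes
(2) Closure: for all a,b ∈ H, (a+b) mod 56 ∈ H? Yes
(3) Inverses: for all a ∈ H, -a mod 56 ∈ H? Yes

Yes, H is a subgroup of ℤ_56


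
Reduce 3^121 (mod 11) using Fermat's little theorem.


Fermat's little theorem: if p is prime and gcd(a,p)=1, then a^(p-1) ≡ 1 (mod p)
p = 11 is prime, gcd(3,11) = 1
Reduce exponent: 121 mod 10 = 1
So 3^121 ≡ 3^1 (mod 11)
3^1 mod 11 = 3

3^121 ≡ 3 (mod 11)


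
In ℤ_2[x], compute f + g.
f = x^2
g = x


Add coefficients mod 2:
x^0: 0 + 0 = 0 (mod 2)
x^1: 0 + 1 = 1 (mod 2)
x^2: 1 + 0 = 1 (mod 2)
Result: x + x^2

f + g = x + x^2


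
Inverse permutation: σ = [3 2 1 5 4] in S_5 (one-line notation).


To find σ⁻¹, swap domain and range:
σ(1) = 3 → σ⁻¹(3) = 1
σ(2) = 2 → σ⁻¹(2) = 2
σ(3) = 1 → σ⁻¹(1) = 3
σ(4) = 5 → σ⁻¹(5) = 4
σ(5) = 4 → σ⁻¹(4) = 5

σ⁻¹ = [3 2 1 5 4]


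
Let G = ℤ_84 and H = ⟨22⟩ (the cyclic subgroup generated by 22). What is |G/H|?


|⟨22⟩| = n / gcd(22, 84) = 84 / 2 = 42
H is normal (ℤ_84 is abelian).
|G/H| = |G| / |H| = 84 / 42 = 2

|G/H| = 2


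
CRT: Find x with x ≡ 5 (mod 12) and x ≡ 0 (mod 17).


m₁ = 12, m₂ = 17, gcd = 1, so CRT applies. M = m₁·m₂ = 204
Let M₁ = M/m₁ = 17, M₂ = M/m₂ = 12
Find y₁ ≡ M₁⁻¹ (mod m₁): 17⁻¹ ≡ 5 (mod 12)
Find y₂ ≡ M₂⁻¹ (mod m₂): 12⁻¹ ≡ 10 (mod 17)
x = a₁·M₁·y₁ + a₂·M₂·y₂ = 5·17·5 + 0·12·10 = 425
Reduce mod 204: x ≡ 17
Check: 17 mod 12 = 5 ✓, 17 mod 17 = 0 ✓

x ≡ 17 (mod 204)


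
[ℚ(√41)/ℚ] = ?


√41 has minimal polynomial x² - 41 (irreducible over ℚ since 41 is squarefree)

[ℚ(√41)/ℚ] = 2


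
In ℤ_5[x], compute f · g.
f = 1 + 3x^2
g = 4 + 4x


Expand and collect like terms; reduce coefficients mod 5:
x^0: 1·4 = 4 ≡ 4 (mod 5)
x^1: 1·4 + 0·4 = 4 ≡ 4 (mod 5)
x^2: 0·4 + 3·4 = 12 ≡ 2 (mod 5)
x^3: 3·4 = 12 ≡ 2 (mod 5)
Result: 4 + 4x + 2x^2 + 2x^3

f · g = 4 + 4x + 2x^2 + 2x^3


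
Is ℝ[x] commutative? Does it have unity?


Polynomial ring over ℝ (an integral domain) is a commutative integral domain with unity 1
Commutative: Yes
Integral domain: Yes
Has unity: Yes

ℝ[x]: Commutative=Yes, Unity=Yes


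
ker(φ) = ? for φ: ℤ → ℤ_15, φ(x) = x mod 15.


Kernel = preimage of identity
ker(φ) = {x ∈ ℤ : x ≡ 0 (mod 15)} = 15ℤ = {0, ±15, ±30, ...}

ker(φ) = 15ℤ


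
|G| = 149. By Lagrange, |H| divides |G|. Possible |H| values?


Lagrange's theorem: |H| divides |G|
|G| = 149
Divisors of 149: 1, 149

Possible subgroup orders: {1, 149}


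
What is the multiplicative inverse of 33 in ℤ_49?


Use the extended Euclidean algorithm to write 1 = 33·s + 49·t; then s mod 49 is the inverse.
Euclidean algorithm:
  33 = 0·49 + 33
  49 = 1·33 + 16
  33 = 2·16 + 1
  16 = 16·1 + 0
gcd(33,49) = 1
Back-substitution gives: 33·(3) + 49·(-2) = 1
So 33⁻¹ ≡ 3 ≡ 3 (mod 49)
Check: 33 × 3 = 99 ≡ 1 (mod 49) ✓

33⁻¹ ≡ 3 (mod 49)


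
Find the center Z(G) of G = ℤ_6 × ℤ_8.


Z(G) = {g ∈ G | gx = xg for all x ∈ G}
Direct product of abelian groups is abelian, so Z(G) = G

Z(ℤ_6 × ℤ_8) = ℤ_6 × ℤ_8


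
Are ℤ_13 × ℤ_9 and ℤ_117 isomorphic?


Comparing ℤ_13 × ℤ_9 and ℤ_117:
gcd(13,9) = 1, so ℤ_13 × ℤ_9 ≅ ℤ_117 (CRT)

Yes, ℤ_13 × ℤ_9 ≅ ℤ_117


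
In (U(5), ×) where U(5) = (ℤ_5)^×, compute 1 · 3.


Operation: multiplication mod 5
1 · 3 = (a × b) mod 5 with a = 1, b = 3

1 · 3 = 3


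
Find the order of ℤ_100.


ℤ_n has n elements.

|ℤ_100| = 100


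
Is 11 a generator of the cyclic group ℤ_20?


g generates ℤ_n iff gcd(g, n) = 1
gcd(11, 20) = 1
Since gcd = 1, 11 is a generator.

Yes, 11 generates ℤ_20


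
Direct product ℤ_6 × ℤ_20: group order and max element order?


|ℤ_6 × ℤ_20| = 6 × 20 = 120
Max element order = lcm(6,20) = 60
Cyclic? No (gcd=2)

|ℤ_6×ℤ_20| = 120, max element order = 60


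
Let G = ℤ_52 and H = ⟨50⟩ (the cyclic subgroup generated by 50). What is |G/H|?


|⟨50⟩| = n / gcd(50, 52) = 52 / 2 = 26
H is normal (ℤ_52 is abelian).
|G/H| = |G| / |H| = 52 / 26 = 2

|G/H| = 2


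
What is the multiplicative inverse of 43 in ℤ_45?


Use the extended Euclidean algorithm to write 1 = 43·s + 45·t; then s mod 45 is the inverse.
Euclidean algorithm:
  43 = 0·45 + 43
  45 = 1·43 + 2
  43 = 21·2 + 1
  2 = 2·1 + 0
gcd(43,45) = 1
Back-substitution gives: 43·(22) + 45·(-21) = 1
So 43⁻¹ ≡ 22 ≡ 22 (mod 45)
Check: 43 × 22 = 946 ≡ 1 (mod 45) ✓

43⁻¹ ≡ 22 (mod 45)


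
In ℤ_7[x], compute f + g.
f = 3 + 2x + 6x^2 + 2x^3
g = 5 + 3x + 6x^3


Add coefficients mod 7:
x^0: 3 + 5 = 1 (mod 7)
x^1: 2 + 3 = 5 (mod 7)
x^2: 6 + 0 = 6 (mod 7)
x^3: 2 + 6 = 1 (mod 7)
Result: 1 + 5x + 6x^2 + x^3

f + g = 1 + 5x + 6x^2 + x^3


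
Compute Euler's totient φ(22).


φ(n) = count of k ∈ {1,...,n} with gcd(k,n)=1
Coprimes to 22: {1, 3, 5, 7, 9, 13, 15, 17, 19, 21}
Count: 10

φ(22) = 10


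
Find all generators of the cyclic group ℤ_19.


g generates ℤ_n iff gcd(g,n) = 1
Prime factors of 19: 19
Generators are g ∈ {1,...,18} not divisible by any of these primes.
Generators: {1, 2, 3, 4, 5, 6, 7, 8, 9, 10, 11, 12, 13, 14, 15, 16, 17, 18}
Number of generators = φ(19) = 18

Generators of ℤ_19 = {1, 2, 3, 4, 5, 6, 7, 8, 9, 10, 11, 12, 13, 14, 15, 16, 17, 18}


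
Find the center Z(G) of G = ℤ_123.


Z(G) = {g ∈ G | gx = xg for all x ∈ G}
ℤ_123 is abelian, so Z(G) = G

Z(ℤ_123) = ℤ_123


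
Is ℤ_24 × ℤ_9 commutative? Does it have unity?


Direct product ring; commutative with unity (1,1); but (1,0)·(0,1) = (0,0) gives zero divisors, so not an integral domain
Commutative: Yes
Integral domain: No
Has unity: Yes

ℤ_24 × ℤ_9: Commutative=Yes, Unity=Yes


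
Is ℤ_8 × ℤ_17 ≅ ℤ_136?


Comparing ℤ_8 × ℤ_17 and ℤ_136:
gcd(8,17) = 1, so ℤ_8 × ℤ_17 ≅ ℤ_136 (CRT)

Yes, ℤ_8 × ℤ_17 ≅ ℤ_136


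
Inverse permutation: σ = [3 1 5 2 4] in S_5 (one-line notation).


To find σ⁻¹, swap domain and range:
σ(1) = 3 → σ⁻¹(3) = 1
σ(2) = 1 → σ⁻¹(1) = 2
σ(3) = 5 → σ⁻¹(5) = 3
σ(4) = 2 → σ⁻¹(2) = 4
σ(5) = 4 → σ⁻¹(4) = 5

σ⁻¹ = [2 4 1 5 3]


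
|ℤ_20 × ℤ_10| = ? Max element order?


|ℤ_20 × ℤ_10| = 20 × 10 = 200
Max element order = lcm(20,10) = 20
Cyclic? No (gcd=10)

|ℤ_20×ℤ_10| = 200, max element order = 20


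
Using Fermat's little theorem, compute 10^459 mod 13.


Fermat's little theorem: if p is prime and gcd(a,p)=1, then a^(p-1) ≡ 1 (mod p)
p = 13 is prime, gcd(10,13) = 1
Reduce exponent: 459 mod 12 = 3
So 10^459 ≡ 10^3 (mod 13)
10^3 mod 13 = 12

10^459 ≡ 12 (mod 13)


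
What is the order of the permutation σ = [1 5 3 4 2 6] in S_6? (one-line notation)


Cycle decomposition: (2 5)
Cycle lengths: 2
Order = lcm(2) = 2

ord(σ) = 2


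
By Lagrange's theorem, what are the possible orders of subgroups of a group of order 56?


Lagrange's theorem: |H| divides |G|
|G| = 56
Divisors of 56: 1, 2, 4, 7, 8, 14, 28, 56

Possible subgroup orders: {1, 2, 4, 7, 8, 14, 28, 56}


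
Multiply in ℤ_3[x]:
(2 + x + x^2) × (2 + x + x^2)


Expand and collect like terms; reduce coefficients mod 3:
x^0: 2·2 = 4 ≡ 1 (mod 3)
x^1: 2·1 + 1·2 = 4 ≡ 1 (mod 3)
x^2: 2·1 + 1·1 + 1·2 = 5 ≡ 2 (mod 3)
x^3: 1·1 + 1·1 = 2 ≡ 2 (mod 3)
x^4: 1·1 = 1 ≡ 1 (mod 3)
Result: 1 + x + 2x^2 + 2x^3 + x^4

f · g = 1 + x + 2x^2 + 2x^3 + x^4


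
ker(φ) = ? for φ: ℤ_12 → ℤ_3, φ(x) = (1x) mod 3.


Kernel = preimage of identity
ker(φ) = {x ∈ ℤ_12 : 1x ≡ 0 (mod 3)}. Since 3 | 12, φ is well-defined. The kernel is the cyclic subgroup ⟨3⟩ of ℤ_12 (order 4), i.e. {0, 3, 6, 9}

ker(φ) = {0, 3, 6, 9}


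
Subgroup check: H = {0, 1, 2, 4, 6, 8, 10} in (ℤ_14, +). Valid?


Subgroup test for H = {0, 1, 2, 4, 6, 8, 10} in (ℤ_14, +):
(1) 0 ∈ H? Yes
(2) Closure: for all a,b ∈ H, (a+b) mod 14 ∈ H? No  [counterexample: 1 + 2 = 3 ∉ H]
(3) Inverses: for all a ∈ H, -a mod 14 ∈ H? No

No, H is not a subgroup of ℤ_14


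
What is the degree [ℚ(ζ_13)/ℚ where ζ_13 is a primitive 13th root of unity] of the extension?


[ℚ(ζ_n):ℚ] = deg Φ_n(x) = φ(n). Here φ(13) = 12

[ℚ(ζ_13)/ℚ where ζ_13 is a primitive 13th root of unity] = 12


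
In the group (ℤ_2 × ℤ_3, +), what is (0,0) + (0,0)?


Operation: componentwise addition mod (2, 3)
(0,0) + (0,0) = ((a₁+b₁) mod 2, (a₂+b₂) mod 3) with a = (0,0), b = (0,0)

(0,0) + (0,0) = (0,0)


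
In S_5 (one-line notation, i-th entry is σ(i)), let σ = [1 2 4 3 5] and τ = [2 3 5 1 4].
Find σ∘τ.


σ∘τ: apply τ first, then σ
1 →τ 2 →σ 2
2 →τ 3 →σ 4
3 →τ 5 →σ 5
4 →τ 1 →σ 1
5 →τ 4 →σ 3

σ∘τ = [2 4 5 1 3]


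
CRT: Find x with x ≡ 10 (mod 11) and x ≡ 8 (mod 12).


m₁ = 11, m₂ = 12, gcd = 1, so CRT applies. M = m₁·m₂ = 132
Let M₁ = M/m₁ = 12, M₂ = M/m₂ = 11
Find y₁ ≡ M₁⁻¹ (mod m₁): 12⁻¹ ≡ 1 (mod 11)
Find y₂ ≡ M₂⁻¹ (mod m₂): 11⁻¹ ≡ 11 (mod 12)
x = a₁·M₁·y₁ + a₂·M₂·y₂ = 10·12·1 + 8·11·11 = 1088
Reduce mod 132: x ≡ 32
Check: 32 mod 11 = 10 ✓, 32 mod 12 = 8 ✓

x ≡ 32 (mod 132)


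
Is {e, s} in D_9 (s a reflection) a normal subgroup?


H = {e, s} in D_9 (s a reflection)
r·s·r⁻¹ = sr⁻² ≠ s for n ≥ 3, so {e, s} is not closed under conjugation

No, not a normal subgroup


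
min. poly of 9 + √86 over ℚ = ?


Let α = 9 + √86. Then α - 9 = √86, so (α - 9)² = 86, giving α² - 18α - 5 = 0. Degree 2 and α ∉ ℚ, so this is the minimal polynomial.

Minimal polynomial: x² - 18x - 5
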